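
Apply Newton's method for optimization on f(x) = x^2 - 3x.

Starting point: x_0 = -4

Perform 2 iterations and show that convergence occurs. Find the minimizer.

f(x) = x^2 - 3x, f'(x) = 2x + (-3), f''(x) = 2
Step 1: f'(-4) = -11, x_1 = -4 - -11/2 = 3/2
Step 2: f'(3/2) = 0, x_2 = 3/2 (converged)
Newton's method converges in 1 step for quadratics.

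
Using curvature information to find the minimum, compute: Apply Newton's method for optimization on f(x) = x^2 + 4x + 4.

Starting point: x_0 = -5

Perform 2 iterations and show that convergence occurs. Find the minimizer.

f(x) = x^2 + 4x + 4, f'(x) = 2x + (4), f''(x) = 2
Step 1: f'(-5) = -6, x_1 = -5 - -6/2 = -2
Step 2: f'(-2) = 0, x_2 = -2 (converged)
Newton's method converges in 1 step for quadratics.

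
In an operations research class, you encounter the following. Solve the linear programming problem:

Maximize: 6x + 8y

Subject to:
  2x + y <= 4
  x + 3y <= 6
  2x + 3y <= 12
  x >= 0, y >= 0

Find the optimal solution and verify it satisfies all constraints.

Feasible vertices: (0, 0), (0, 2), (6/5, 8/5), (2, 0)
Objective 6x + 8y at each vertex:
  (0, 0): 0
  (0, 2): 16
  (6/5, 8/5): 20
  (2, 0): 12
Maximum is 20 at (6/5, 8/5).
Verify constraints at (x, y) = (6/5, 8/5):
  2*(6/5) + 1*(8/5) = 4 <= 4 (active)
  1*(6/5) + 3*(8/5) = 6 <= 6 (active)
  2*(6/5) + 3*(8/5) = 36/5 <= 12
  x = 6/5 >= 0, y = 8/5 >= 0. All constraints satisfied.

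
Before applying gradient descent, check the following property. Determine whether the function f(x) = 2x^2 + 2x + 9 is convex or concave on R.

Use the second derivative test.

f(x) = 2x^2 + 2x + 9
f'(x) = 4x + 2
f''(x) = 4
Since f''(x) = 4 > 0 for all x, f is convex on R.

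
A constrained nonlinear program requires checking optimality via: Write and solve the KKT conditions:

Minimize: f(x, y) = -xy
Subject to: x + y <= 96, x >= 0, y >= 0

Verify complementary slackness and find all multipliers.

Problem: min -xy s.t. x + y <= 96 (multiplier lambda), x >= 0 (mu_x), y >= 0 (mu_y)
KKT stationarity: -y + lambda - mu_x = 0, -x + lambda - mu_y = 0, with lambda, mu_x, mu_y >= 0
Complementary slackness: lambda*(x + y - 96) = 0, mu_x*x = 0, mu_y*y = 0
If lambda = 0: y = -mu_x <= 0 and x = -mu_y <= 0 force x = y = 0 with f = 0; but x = y = 48 is feasible with f = -2304 < 0, so this is not the minimum. Hence lambda > 0 and x + y = 96.
Try x > 0, y > 0 (so mu_x = mu_y = 0): y = lambda, x = lambda => x = y = lambda
x + y = 96 => 2*lambda = 96 => lambda = 48
x* = y* = 48 > 0, consistent with mu_x = mu_y = 0.
(Any feasible point with x = 0 or y = 0 has f = 0 > -2304, so the minimum is not on those boundaries.)
min(-xy) = -2304 (i.e. max xy = 2304)
Multipliers: lambda = 48, mu_x = 0, mu_y = 0
Complementary slackness: lambda*(x + y - 96) = 48*(48 + 48 - 96) = 0, mu_x*x = 0*48 = 0, mu_y*y = 0*48 = 0. Satisfied.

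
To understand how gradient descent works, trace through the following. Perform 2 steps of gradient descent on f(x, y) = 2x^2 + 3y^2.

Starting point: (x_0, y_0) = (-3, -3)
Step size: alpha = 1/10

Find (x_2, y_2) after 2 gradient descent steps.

f(x,y) = 2x^2 + 3y^2
grad_x = 4x + 0y, grad_y = 6y + 0x
Step 1: grad = (-12, -18), (-9/5, -6/5)
Step 2: grad = (-36/5, -36/5), (-27/25, -12/25)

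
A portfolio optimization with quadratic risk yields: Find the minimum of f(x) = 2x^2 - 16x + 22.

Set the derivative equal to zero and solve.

f(x) = 2x^2 - 16x + 22
f'(x) = 4x + (-16) = 0
x = 16/4 = 4
f(4) = -10
Since f''(x) = 4 > 0, this is a minimum.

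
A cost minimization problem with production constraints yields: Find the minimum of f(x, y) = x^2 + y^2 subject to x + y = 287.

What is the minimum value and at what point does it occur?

Substitute y = 287 - x into f(x,y) = x^2 + y^2:
g(x) = x^2 + (287 - x)^2 = 2x^2 - 574x + 82369
g'(x) = 4x - 574 = 0  =>  x = 287/2
y = 287 - 287/2 = 287/2
Minimum value = (287/2)^2 + (287/2)^2 = 82369/2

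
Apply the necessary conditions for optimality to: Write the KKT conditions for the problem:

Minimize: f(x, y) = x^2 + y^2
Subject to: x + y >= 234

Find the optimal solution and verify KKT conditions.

KKT conditions for min x^2 + y^2 s.t. x + y >= 234:
Stationarity: 2x = mu, 2y = mu
So x = y = mu/2.
Complementary slackness: mu*(x + y - 234) = 0
Primal feasibility: x + y >= 234; dual feasibility: mu >= 0
If mu = 0 then x = y = 0, but 0 + 0 < 234 is infeasible, so the constraint is active.
Constraint active: x + y = 2*(mu/2) = 234 => mu = 234
x = y = 117, f = 27378
Verify: stationarity 2*117 = 234 = mu; primal 117 + 117 = 234 >= 234; dual mu = 234 >= 0; complementary slackness 234*(234 - 234) = 0. All KKT conditions hold.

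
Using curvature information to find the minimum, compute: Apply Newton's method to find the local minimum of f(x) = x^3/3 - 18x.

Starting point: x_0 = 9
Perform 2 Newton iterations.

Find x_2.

f(x) = x^3/3 - 18x
f'(x) = x^2 - 18, f''(x) = 2x
Newton update: x_{n+1} = x_n - (x_n^2 - 18)/(2*x_n)
Step 1: x_0 = 9, f'=63, f''=18, x_1 = 11/2
Step 2: x_1 = 11/2, f'=49/4, f''=11, x_2 = 193/44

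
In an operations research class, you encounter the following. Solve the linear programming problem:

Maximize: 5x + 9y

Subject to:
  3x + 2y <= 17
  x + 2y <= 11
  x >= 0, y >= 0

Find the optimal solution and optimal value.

Feasible vertices: (0, 0), (0, 11/2), (3, 4), (17/3, 0)
Objective 5x + 9y at each:
  (0, 0): 0
  (0, 11/2): 99/2
  (3, 4): 51
  (17/3, 0): 85/3
Maximum is 51 at (3, 4).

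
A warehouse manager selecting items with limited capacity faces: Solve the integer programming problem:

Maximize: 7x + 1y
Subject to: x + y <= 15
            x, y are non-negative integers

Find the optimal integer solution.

Objective: 7x + 1y, constraint: x + y <= 15
Coefficient of x is 7 >= coefficient of y is 1, so allocate the entire budget to x.
Optimal: x = 15, y = 0, value = 105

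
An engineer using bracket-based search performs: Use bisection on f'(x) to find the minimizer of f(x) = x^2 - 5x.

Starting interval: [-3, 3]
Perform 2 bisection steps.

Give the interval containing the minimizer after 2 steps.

Finding critical point of f(x) = x^2 - 5x using bisection on f'(x) = 2x + -5.
f'(x) = 0 when x = 5/2.
Starting interval: [-3, 3]
Step 1: mid = 0, f'(mid) = -5, new interval = [0, 3]
Step 2: mid = 3/2, f'(mid) = -2, new interval = [3/2, 3]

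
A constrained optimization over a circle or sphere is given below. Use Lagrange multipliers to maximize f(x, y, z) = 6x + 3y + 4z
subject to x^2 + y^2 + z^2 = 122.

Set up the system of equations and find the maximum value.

Lagrange conditions: 6 = 2*lambda*x, 3 = 2*lambda*y, 4 = 2*lambda*z
So x:6 = y:3 = z:4, i.e. x = 6t, y = 3t, z = 4t
Constraint: t^2*(6^2 + 3^2 + 4^2) = 122
  t^2 * 61 = 122  =>  t = sqrt(2)
Maximum = 6*6t + 3*3t + 4*4t = 61*sqrt(2) = sqrt(7442)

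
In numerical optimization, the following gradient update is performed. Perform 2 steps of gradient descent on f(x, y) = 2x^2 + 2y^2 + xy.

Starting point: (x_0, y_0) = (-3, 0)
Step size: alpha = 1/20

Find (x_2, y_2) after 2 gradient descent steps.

f(x,y) = 2x^2 + 2y^2 + xy
grad_x = 4x + 1y, grad_y = 4y + 1x
Step 1: grad = (-12, -3), (-12/5, 3/20)
Step 2: grad = (-189/20, -9/5), (-771/400, 6/25)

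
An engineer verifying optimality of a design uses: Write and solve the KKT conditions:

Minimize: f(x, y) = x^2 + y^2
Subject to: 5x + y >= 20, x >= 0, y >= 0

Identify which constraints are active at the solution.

KKT conditions for min x^2 + y^2 s.t. 5x + 1y >= 20, x >= 0, y >= 0:
Stationarity: 2x = mu*5 + mu_x, 2y = mu*1 + mu_y, with mu, mu_x, mu_y >= 0
Complementary slackness: mu*(5x + y - 20) = 0, mu_x*x = 0, mu_y*y = 0
(0, 0) is infeasible (5*0 + 1*0 < 20), so if mu = 0 stationarity would force x = mu_x/2 >= 0, y = mu_y/2 >= 0 with mu_x*x = mu_y*y = 0, i.e. x = y = 0: contradiction. Hence mu > 0 and 5x + y = 20 is active.
Try x > 0, y > 0 (so mu_x = mu_y = 0): x = 5*mu/2, y = 1*mu/2
Substitute: 5*(5*mu/2) + 1*(1*mu/2) = 20
  mu*26/2 = 20 => mu = 20/13
x* = 50/13 > 0, y* = 10/13 > 0, consistent with mu_x = mu_y = 0.
f is convex and the constraints are linear, so this KKT point is the global minimum.
f* = 200/13
Active constraints: 5x + y >= 20 (holds with equality, mu = 20/13 > 0); x >= 0 and y >= 0 are inactive (mu_x = mu_y = 0).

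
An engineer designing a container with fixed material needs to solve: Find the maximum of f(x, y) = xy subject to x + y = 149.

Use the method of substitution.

Substitute y = 149 - x into f(x,y) = xy:
g(x) = x(149 - x) = 149x - x^2
g'(x) = 149 - 2x = 0  =>  x = 149/2
y = 149 - 149/2 = 149/2
Maximum value = (149/2) * (149/2) = 22201/4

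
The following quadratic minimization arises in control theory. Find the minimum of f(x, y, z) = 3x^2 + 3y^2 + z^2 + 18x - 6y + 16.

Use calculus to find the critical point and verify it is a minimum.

f(x,y,z) = 3x^2 + 3y^2 + z^2 + 18x - 6y + 16
df/dx = 6x + (18) = 0 => x = -3
df/dy = 6y + (-6) = 0 => y = 1
df/dz = 2z + (0) = 0 => z = 0
f(-3,1,0) = 3*(-3)^2 + 3*(1)^2 + 1*(0)^2 + 18*(-3) + -6*(1) + 16 = -14
Hessian is diagonal with entries 6, 6, 2 > 0, confirmed minimum.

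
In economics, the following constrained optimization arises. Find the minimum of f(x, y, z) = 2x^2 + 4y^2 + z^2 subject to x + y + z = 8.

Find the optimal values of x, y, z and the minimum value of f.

Using Lagrange multipliers on f = 2x^2 + 4y^2 + z^2 with constraint x + y + z = 8:
Conditions: 2*2*x = lambda, 2*4*y = lambda, 2*1*z = lambda
So x = lambda/4, y = lambda/8, z = lambda/2
Substituting into constraint: lambda * (7/8) = 8
lambda = 64/7
x = 16/7, y = 8/7, z = 32/7
Minimum value = 256/7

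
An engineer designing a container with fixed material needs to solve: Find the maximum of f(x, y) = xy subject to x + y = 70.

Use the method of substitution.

Substitute y = 70 - x into f(x,y) = xy:
g(x) = x(70 - x) = 70x - x^2
g'(x) = 70 - 2x = 0  =>  x = 35
y = 70 - 35 = 35
Maximum value = 35 * 35 = 1225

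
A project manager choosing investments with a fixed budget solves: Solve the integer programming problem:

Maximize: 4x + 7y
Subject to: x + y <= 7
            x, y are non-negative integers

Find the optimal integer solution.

Objective: 4x + 7y, constraint: x + y <= 7
Coefficient of y is 7 > coefficient of x is 4, so allocate the entire budget to y.
Optimal: x = 0, y = 7, value = 49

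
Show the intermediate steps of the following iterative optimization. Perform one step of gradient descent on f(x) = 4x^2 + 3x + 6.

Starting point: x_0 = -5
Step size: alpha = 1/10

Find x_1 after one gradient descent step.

f(x) = 4x^2 + 3x + 6
f'(x) = 8x + 3
f'(-5) = 8*-5 + (3) = -37
x_1 = x_0 - alpha * f'(x_0) = -5 - 1/10 * -37 = -13/10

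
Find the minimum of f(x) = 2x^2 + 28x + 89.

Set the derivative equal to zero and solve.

f(x) = 2x^2 + 28x + 89
f'(x) = 4x + (28) = 0
x = -28/4 = -7
f(-7) = -9
Since f''(x) = 4 > 0, this is a minimum.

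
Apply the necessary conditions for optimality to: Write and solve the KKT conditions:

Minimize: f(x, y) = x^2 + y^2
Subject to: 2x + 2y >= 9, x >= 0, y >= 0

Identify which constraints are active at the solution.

KKT conditions for min x^2 + y^2 s.t. 2x + 2y >= 9, x >= 0, y >= 0:
Stationarity: 2x = mu*2 + mu_x, 2y = mu*2 + mu_y, with mu, mu_x, mu_y >= 0
Complementary slackness: mu*(2x + 2y - 9) = 0, mu_x*x = 0, mu_y*y = 0
(0, 0) is infeasible (2*0 + 2*0 < 9), so if mu = 0 stationarity would force x = mu_x/2 >= 0, y = mu_y/2 >= 0 with mu_x*x = mu_y*y = 0, i.e. x = y = 0: contradiction. Hence mu > 0 and 2x + 2y = 9 is active.
Try x > 0, y > 0 (so mu_x = mu_y = 0): x = 2*mu/2, y = 2*mu/2
Substitute: 2*(2*mu/2) + 2*(2*mu/2) = 9
  mu*8/2 = 9 => mu = 9/4
x* = 9/4 > 0, y* = 9/4 > 0, consistent with mu_x = mu_y = 0.
f is convex and the constraints are linear, so this KKT point is the global minimum.
f* = 81/8
Active constraints: 2x + 2y >= 9 (holds with equality, mu = 9/4 > 0); x >= 0 and y >= 0 are inactive (mu_x = mu_y = 0).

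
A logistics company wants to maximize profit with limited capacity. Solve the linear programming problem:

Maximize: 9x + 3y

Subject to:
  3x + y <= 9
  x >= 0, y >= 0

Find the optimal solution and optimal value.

The feasible region has vertices at [(0, 0), (3, 0), (0, 9)].
Checking objective 9x + 3y at each vertex:
  (0, 0): 9*0 + 3*0 = 0
  (3, 0): 9*3 + 3*0 = 27
  (0, 9): 9*0 + 3*9 = 27
Maximum is 27 at (3, 0).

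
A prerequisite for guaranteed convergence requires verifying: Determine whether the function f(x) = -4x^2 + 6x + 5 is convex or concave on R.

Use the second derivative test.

f(x) = -4x^2 + 6x + 5
f'(x) = -8x + 6
f''(x) = -8
Since f''(x) = -8 < 0 for all x, f is concave on R.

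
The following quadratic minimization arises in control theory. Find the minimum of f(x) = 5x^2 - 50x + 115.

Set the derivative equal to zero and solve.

f(x) = 5x^2 - 50x + 115
f'(x) = 10x + (-50) = 0
x = 50/10 = 5
f(5) = -10
Since f''(x) = 10 > 0, this is a minimum.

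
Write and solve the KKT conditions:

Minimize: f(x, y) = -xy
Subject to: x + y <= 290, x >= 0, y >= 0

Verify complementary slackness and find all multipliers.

Problem: min -xy s.t. x + y <= 290 (multiplier lambda), x >= 0 (mu_x), y >= 0 (mu_y)
KKT stationarity: -y + lambda - mu_x = 0, -x + lambda - mu_y = 0, with lambda, mu_x, mu_y >= 0
Complementary slackness: lambda*(x + y - 290) = 0, mu_x*x = 0, mu_y*y = 0
If lambda = 0: y = -mu_x <= 0 and x = -mu_y <= 0 force x = y = 0 with f = 0; but x = y = 145 is feasible with f = -21025 < 0, so this is not the minimum. Hence lambda > 0 and x + y = 290.
Try x > 0, y > 0 (so mu_x = mu_y = 0): y = lambda, x = lambda => x = y = lambda
x + y = 290 => 2*lambda = 290 => lambda = 145
x* = y* = 145 > 0, consistent with mu_x = mu_y = 0.
(Any feasible point with x = 0 or y = 0 has f = 0 > -21025, so the minimum is not on those boundaries.)
min(-xy) = -21025 (i.e. max xy = 21025)
Multipliers: lambda = 145, mu_x = 0, mu_y = 0
Complementary slackness: lambda*(x + y - 290) = 145*(145 + 145 - 290) = 0, mu_x*x = 0*145 = 0, mu_y*y = 0*145 = 0. Satisfied.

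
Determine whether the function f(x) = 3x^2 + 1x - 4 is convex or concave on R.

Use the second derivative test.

f(x) = 3x^2 + 1x - 4
f'(x) = 6x + 1
f''(x) = 6
Since f''(x) = 6 > 0 for all x, f is convex on R.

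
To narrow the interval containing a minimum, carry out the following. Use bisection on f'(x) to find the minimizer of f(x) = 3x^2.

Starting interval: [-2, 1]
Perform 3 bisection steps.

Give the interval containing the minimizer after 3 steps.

Finding critical point of f(x) = 3x^2 using bisection on f'(x) = 6x + 0.
f'(x) = 0 when x = 0.
Starting interval: [-2, 1]
Step 1: mid = -1/2, f'(mid) = -3, new interval = [-1/2, 1]
Step 2: mid = 1/4, f'(mid) = 3/2, new interval = [-1/2, 1/4]
Step 3: mid = -1/8, f'(mid) = -3/4, new interval = [-1/8, 1/4]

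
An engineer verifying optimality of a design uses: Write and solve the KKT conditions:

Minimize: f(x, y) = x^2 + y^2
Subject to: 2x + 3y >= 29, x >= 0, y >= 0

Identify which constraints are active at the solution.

KKT conditions for min x^2 + y^2 s.t. 2x + 3y >= 29, x >= 0, y >= 0:
Stationarity: 2x = mu*2 + mu_x, 2y = mu*3 + mu_y, with mu, mu_x, mu_y >= 0
Complementary slackness: mu*(2x + 3y - 29) = 0, mu_x*x = 0, mu_y*y = 0
(0, 0) is infeasible (2*0 + 3*0 < 29), so if mu = 0 stationarity would force x = mu_x/2 >= 0, y = mu_y/2 >= 0 with mu_x*x = mu_y*y = 0, i.e. x = y = 0: contradiction. Hence mu > 0 and 2x + 3y = 29 is active.
Try x > 0, y > 0 (so mu_x = mu_y = 0): x = 2*mu/2, y = 3*mu/2
Substitute: 2*(2*mu/2) + 3*(3*mu/2) = 29
  mu*13/2 = 29 => mu = 58/13
x* = 58/13 > 0, y* = 87/13 > 0, consistent with mu_x = mu_y = 0.
f is convex and the constraints are linear, so this KKT point is the global minimum.
f* = 841/13
Active constraints: 2x + 3y >= 29 (holds with equality, mu = 58/13 > 0); x >= 0 and y >= 0 are inactive (mu_x = mu_y = 0).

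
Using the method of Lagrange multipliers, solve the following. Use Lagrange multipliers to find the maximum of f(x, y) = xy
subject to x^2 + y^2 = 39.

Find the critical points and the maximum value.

Lagrange conditions: y = 2*lambda*x and x = 2*lambda*y
If x = 0 then y = 0, violating the constraint, so x, y != 0.
Dividing: y/x = x/y => x^2 = y^2 => y = x or y = -x
Constraint: 2x^2 = 39 => x^2 = 39/2 => x = +/-sqrt(39/2)
Critical points: (sqrt(39/2), sqrt(39/2)), (-sqrt(39/2), -sqrt(39/2)), (sqrt(39/2), -sqrt(39/2)), (-sqrt(39/2), sqrt(39/2))
  y = x:  xy = x^2 = 39/2  at (sqrt(39/2), sqrt(39/2)) and (-sqrt(39/2), -sqrt(39/2))
  y = -x: xy = -x^2 = -39/2 at (sqrt(39/2), -sqrt(39/2)) and (-sqrt(39/2), sqrt(39/2))
Maximum xy = 39/2 at (sqrt(39/2), sqrt(39/2)) and (-sqrt(39/2), -sqrt(39/2))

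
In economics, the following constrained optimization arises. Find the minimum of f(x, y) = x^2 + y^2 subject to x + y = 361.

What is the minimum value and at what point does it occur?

Substitute y = 361 - x into f(x,y) = x^2 + y^2:
g(x) = x^2 + (361 - x)^2 = 2x^2 - 722x + 130321
g'(x) = 4x - 722 = 0  =>  x = 361/2
y = 361 - 361/2 = 361/2
Minimum value = (361/2)^2 + (361/2)^2 = 130321/2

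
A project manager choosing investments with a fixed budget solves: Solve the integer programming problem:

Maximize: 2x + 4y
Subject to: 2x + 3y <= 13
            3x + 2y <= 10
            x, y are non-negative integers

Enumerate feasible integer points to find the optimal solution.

Constraint 1: 2x + 3y <= 13
Constraint 2: 3x + 2y <= 10
Feasible x range (need y >= 0): 0 <= x <= min(13/2, 10/3) => x in {0, ..., 3}.
Enumerate feasible integer points row by row (the coefficient of y is 4 > 0, so for each x the largest feasible y gives the best value):
  x = 0: y <= min((13 - 2*0)/3, (10 - 3*0)/2) => y in {0, ..., 4}; best 2*0 + 4*4 = 16
  x = 1: y <= min((13 - 2*1)/3, (10 - 3*1)/2) => y in {0, ..., 3}; best 2*1 + 4*3 = 14
  x = 2: y <= min((13 - 2*2)/3, (10 - 3*2)/2) => y in {0, ..., 2}; best 2*2 + 4*2 = 12
  x = 3: y <= min((13 - 2*3)/3, (10 - 3*3)/2) => y in {0}; best 2*3 + 4*0 = 6
The maximum 2x + 4y = 16 is achieved at x = 0, y = 4.
Check: 2*0 + 3*4 = 12 <= 13 and 3*0 + 2*4 = 8 <= 10.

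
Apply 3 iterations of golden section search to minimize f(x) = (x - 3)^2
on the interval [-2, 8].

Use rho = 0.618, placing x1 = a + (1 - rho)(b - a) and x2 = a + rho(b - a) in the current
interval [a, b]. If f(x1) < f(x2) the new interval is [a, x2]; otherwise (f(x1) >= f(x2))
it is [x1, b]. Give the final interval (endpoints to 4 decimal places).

Golden section search for min of f(x) = (x - 3)^2 on [-2, 8].
Each step: x1 = a + (1 - rho)(b - a), x2 = a + rho(b - a); if f(x1) < f(x2) keep [a, x2], otherwise keep [x1, b].
Step 1: [-2.0000, 8.0000], x1=1.8200 (f=1.3924), x2=4.1800 (f=1.3924); f(x1) = f(x2) (tie, not '<') => keep [1.8200, 8.0000]
Step 2: [1.8200, 8.0000], x1=4.1808 (f=1.3942), x2=5.6392 (f=6.9656); f(x1) < f(x2) => keep [1.8200, 5.6392]
Step 3: [1.8200, 5.6392], x1=3.2789 (f=0.0778), x2=4.1803 (f=1.3931); f(x1) < f(x2) => keep [1.8200, 4.1803]
Final interval: [1.8200, 4.1803]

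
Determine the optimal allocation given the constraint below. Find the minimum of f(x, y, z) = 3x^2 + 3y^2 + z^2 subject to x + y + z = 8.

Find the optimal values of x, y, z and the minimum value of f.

Using Lagrange multipliers on f = 3x^2 + 3y^2 + z^2 with constraint x + y + z = 8:
Conditions: 2*3*x = lambda, 2*3*y = lambda, 2*1*z = lambda
So x = lambda/6, y = lambda/6, z = lambda/2
Substituting into constraint: lambda * (5/6) = 8
lambda = 48/5
x = 8/5, y = 8/5, z = 24/5
Minimum value = 192/5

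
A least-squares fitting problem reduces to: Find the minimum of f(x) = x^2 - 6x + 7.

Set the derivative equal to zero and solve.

f(x) = x^2 - 6x + 7
f'(x) = 2x + (-6) = 0
x = 6/2 = 3
f(3) = -2
Since f''(x) = 2 > 0, this is a minimum.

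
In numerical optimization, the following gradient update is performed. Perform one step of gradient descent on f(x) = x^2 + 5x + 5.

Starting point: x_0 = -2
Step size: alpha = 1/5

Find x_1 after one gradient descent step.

f(x) = x^2 + 5x + 5
f'(x) = 2x + 5
f'(-2) = 2*-2 + (5) = 1
x_1 = x_0 - alpha * f'(x_0) = -2 - 1/5 * 1 = -11/5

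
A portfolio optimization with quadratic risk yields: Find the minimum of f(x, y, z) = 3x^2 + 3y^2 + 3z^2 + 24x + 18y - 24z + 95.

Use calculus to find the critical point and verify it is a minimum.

f(x,y,z) = 3x^2 + 3y^2 + 3z^2 + 24x + 18y - 24z + 95
df/dx = 6x + (24) = 0 => x = -4
df/dy = 6y + (18) = 0 => y = -3
df/dz = 6z + (-24) = 0 => z = 4
f(-4,-3,4) = 3*(-4)^2 + 3*(-3)^2 + 3*(4)^2 + 24*(-4) + 18*(-3) + -24*(4) + 95 = -28
Hessian is diagonal with entries 6, 6, 6 > 0, confirmed minimum.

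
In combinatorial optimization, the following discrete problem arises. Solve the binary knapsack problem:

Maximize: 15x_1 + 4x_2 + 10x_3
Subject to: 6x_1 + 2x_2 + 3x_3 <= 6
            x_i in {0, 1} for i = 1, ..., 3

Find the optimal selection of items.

Items: item 1 (v=15, w=6), item 2 (v=4, w=2), item 3 (v=10, w=3)
Capacity: 6
Checking all 8 subsets (w = total weight, v = total value):
  {}: w = 0, v = 0
  {1}: w = 6, v = 15
  {2}: w = 2, v = 4
  {3}: w = 3, v = 10
  {1, 2}: w = 8 > 6, infeasible
  {1, 3}: w = 9 > 6, infeasible
  {2, 3}: w = 5, v = 14
  {1, 2, 3}: w = 11 > 6, infeasible
Best feasible subset: items [1]
Total weight: 6 <= 6, total value: 15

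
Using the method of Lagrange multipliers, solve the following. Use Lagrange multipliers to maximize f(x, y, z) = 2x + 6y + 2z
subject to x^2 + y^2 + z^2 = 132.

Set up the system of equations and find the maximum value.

Lagrange conditions: 2 = 2*lambda*x, 6 = 2*lambda*y, 2 = 2*lambda*z
So x:2 = y:6 = z:2, i.e. x = 2t, y = 6t, z = 2t
Constraint: t^2*(2^2 + 6^2 + 2^2) = 132
  t^2 * 44 = 132  =>  t = sqrt(3)
Maximum = 2*2t + 6*6t + 2*2t = 44*sqrt(3) = sqrt(5808)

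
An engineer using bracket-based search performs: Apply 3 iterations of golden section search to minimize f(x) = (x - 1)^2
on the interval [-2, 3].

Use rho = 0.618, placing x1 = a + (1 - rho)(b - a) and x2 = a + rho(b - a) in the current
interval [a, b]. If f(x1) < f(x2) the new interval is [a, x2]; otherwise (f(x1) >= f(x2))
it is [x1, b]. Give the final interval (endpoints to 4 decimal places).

Golden section search for min of f(x) = (x - 1)^2 on [-2, 3].
Each step: x1 = a + (1 - rho)(b - a), x2 = a + rho(b - a); if f(x1) < f(x2) keep [a, x2], otherwise keep [x1, b].
Step 1: [-2.0000, 3.0000], x1=-0.0900 (f=1.1881), x2=1.0900 (f=0.0081); f(x1) > f(x2) => keep [-0.0900, 3.0000]
Step 2: [-0.0900, 3.0000], x1=1.0904 (f=0.0082), x2=1.8196 (f=0.6718); f(x1) < f(x2) => keep [-0.0900, 1.8196]
Step 3: [-0.0900, 1.8196], x1=0.6395 (f=0.1300), x2=1.0901 (f=0.0081); f(x1) > f(x2) => keep [0.6395, 1.8196]
Final interval: [0.6395, 1.8196]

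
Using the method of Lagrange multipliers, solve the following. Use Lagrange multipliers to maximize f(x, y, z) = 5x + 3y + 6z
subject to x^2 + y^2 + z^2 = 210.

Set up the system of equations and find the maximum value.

Lagrange conditions: 5 = 2*lambda*x, 3 = 2*lambda*y, 6 = 2*lambda*z
So x:5 = y:3 = z:6, i.e. x = 5t, y = 3t, z = 6t
Constraint: t^2*(5^2 + 3^2 + 6^2) = 210
  t^2 * 70 = 210  =>  t = sqrt(3)
Maximum = 5*5t + 3*3t + 6*6t = 70*sqrt(3) = sqrt(14700)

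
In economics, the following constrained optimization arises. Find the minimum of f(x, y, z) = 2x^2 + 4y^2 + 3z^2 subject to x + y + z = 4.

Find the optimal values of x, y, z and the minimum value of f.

Using Lagrange multipliers on f = 2x^2 + 4y^2 + 3z^2 with constraint x + y + z = 4:
Conditions: 2*2*x = lambda, 2*4*y = lambda, 2*3*z = lambda
So x = lambda/4, y = lambda/8, z = lambda/6
Substituting into constraint: lambda * (13/24) = 4
lambda = 96/13
x = 24/13, y = 12/13, z = 16/13
Minimum value = 192/13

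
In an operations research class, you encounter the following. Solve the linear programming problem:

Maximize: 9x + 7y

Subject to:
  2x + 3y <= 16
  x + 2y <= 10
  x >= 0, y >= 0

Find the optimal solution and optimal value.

Feasible vertices: (0, 0), (0, 5), (2, 4), (8, 0)
Objective 9x + 7y at each:
  (0, 0): 0
  (0, 5): 35
  (2, 4): 46
  (8, 0): 72
Maximum is 72 at (8, 0).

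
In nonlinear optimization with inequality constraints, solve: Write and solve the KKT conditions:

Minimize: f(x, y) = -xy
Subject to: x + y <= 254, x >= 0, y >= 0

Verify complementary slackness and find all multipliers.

Problem: min -xy s.t. x + y <= 254 (multiplier lambda), x >= 0 (mu_x), y >= 0 (mu_y)
KKT stationarity: -y + lambda - mu_x = 0, -x + lambda - mu_y = 0, with lambda, mu_x, mu_y >= 0
Complementary slackness: lambda*(x + y - 254) = 0, mu_x*x = 0, mu_y*y = 0
If lambda = 0: y = -mu_x <= 0 and x = -mu_y <= 0 force x = y = 0 with f = 0; but x = y = 127 is feasible with f = -16129 < 0, so this is not the minimum. Hence lambda > 0 and x + y = 254.
Try x > 0, y > 0 (so mu_x = mu_y = 0): y = lambda, x = lambda => x = y = lambda
x + y = 254 => 2*lambda = 254 => lambda = 127
x* = y* = 127 > 0, consistent with mu_x = mu_y = 0.
(Any feasible point with x = 0 or y = 0 has f = 0 > -16129, so the minimum is not on those boundaries.)
min(-xy) = -16129 (i.e. max xy = 16129)
Multipliers: lambda = 127, mu_x = 0, mu_y = 0
Complementary slackness: lambda*(x + y - 254) = 127*(127 + 127 - 254) = 0, mu_x*x = 0*127 = 0, mu_y*y = 0*127 = 0. Satisfied.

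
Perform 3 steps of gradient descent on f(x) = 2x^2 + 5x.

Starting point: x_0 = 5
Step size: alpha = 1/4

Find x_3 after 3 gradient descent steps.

f(x) = 2x^2 + 5x, f'(x) = 4x + (5)
Step 1: f'(5) = 25, x_1 = 5 - 1/4 * 25 = -5/4
Step 2: f'(-5/4) = 0, x_2 = -5/4 - 1/4 * 0 = -5/4
Step 3: f'(-5/4) = 0, x_3 = -5/4 - 1/4 * 0 = -5/4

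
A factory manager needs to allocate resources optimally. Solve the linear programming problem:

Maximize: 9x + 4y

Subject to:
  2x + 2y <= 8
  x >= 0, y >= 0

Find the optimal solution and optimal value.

The feasible region has vertices at [(0, 0), (4, 0), (0, 4)].
Checking objective 9x + 4y at each vertex:
  (0, 0): 9*0 + 4*0 = 0
  (4, 0): 9*4 + 4*0 = 36
  (0, 4): 9*0 + 4*4 = 16
Maximum is 36 at (4, 0).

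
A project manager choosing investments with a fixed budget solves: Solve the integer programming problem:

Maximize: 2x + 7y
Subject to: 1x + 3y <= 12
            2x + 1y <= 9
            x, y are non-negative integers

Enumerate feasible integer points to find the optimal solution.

Constraint 1: 1x + 3y <= 12
Constraint 2: 2x + 1y <= 9
Feasible x range (need y >= 0): 0 <= x <= min(12/1, 9/2) => x in {0, ..., 4}.
Enumerate feasible integer points row by row (the coefficient of y is 7 > 0, so for each x the largest feasible y gives the best value):
  x = 0: y <= min((12 - 1*0)/3, (9 - 2*0)/1) => y in {0, ..., 4}; best 2*0 + 7*4 = 28
  x = 1: y <= min((12 - 1*1)/3, (9 - 2*1)/1) => y in {0, ..., 3}; best 2*1 + 7*3 = 23
  x = 2: y <= min((12 - 1*2)/3, (9 - 2*2)/1) => y in {0, ..., 3}; best 2*2 + 7*3 = 25
  x = 3: y <= min((12 - 1*3)/3, (9 - 2*3)/1) => y in {0, ..., 3}; best 2*3 + 7*3 = 27
  x = 4: y <= min((12 - 1*4)/3, (9 - 2*4)/1) => y in {0, ..., 1}; best 2*4 + 7*1 = 15
The maximum 2x + 7y = 28 is achieved at x = 0, y = 4.
Check: 1*0 + 3*4 = 12 <= 12 and 2*0 + 1*4 = 4 <= 9.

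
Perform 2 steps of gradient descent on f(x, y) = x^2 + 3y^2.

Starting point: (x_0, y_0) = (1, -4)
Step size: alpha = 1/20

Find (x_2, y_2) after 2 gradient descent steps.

f(x,y) = x^2 + 3y^2
grad_x = 2x + 0y, grad_y = 6y + 0x
Step 1: grad = (2, -24), (9/10, -14/5)
Step 2: grad = (9/5, -84/5), (81/100, -49/25)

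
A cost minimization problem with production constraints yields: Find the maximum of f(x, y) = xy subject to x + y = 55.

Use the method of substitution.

Substitute y = 55 - x into f(x,y) = xy:
g(x) = x(55 - x) = 55x - x^2
g'(x) = 55 - 2x = 0  =>  x = 55/2
y = 55 - 55/2 = 55/2
Maximum value = (55/2) * (55/2) = 3025/4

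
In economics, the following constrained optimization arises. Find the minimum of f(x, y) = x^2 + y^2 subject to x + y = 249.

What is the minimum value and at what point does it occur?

Substitute y = 249 - x into f(x,y) = x^2 + y^2:
g(x) = x^2 + (249 - x)^2 = 2x^2 - 498x + 62001
g'(x) = 4x - 498 = 0  =>  x = 249/2
y = 249 - 249/2 = 249/2
Minimum value = (249/2)^2 + (249/2)^2 = 62001/2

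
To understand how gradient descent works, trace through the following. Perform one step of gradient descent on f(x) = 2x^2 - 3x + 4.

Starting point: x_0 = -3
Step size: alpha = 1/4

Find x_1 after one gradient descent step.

f(x) = 2x^2 - 3x + 4
f'(x) = 4x - 3
f'(-3) = 4*-3 + (-3) = -15
x_1 = x_0 - alpha * f'(x_0) = -3 - 1/4 * -15 = 3/4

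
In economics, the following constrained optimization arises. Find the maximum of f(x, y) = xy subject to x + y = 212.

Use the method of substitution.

Substitute y = 212 - x into f(x,y) = xy:
g(x) = x(212 - x) = 212x - x^2
g'(x) = 212 - 2x = 0  =>  x = 106
y = 212 - 106 = 106
Maximum value = 106 * 106 = 11236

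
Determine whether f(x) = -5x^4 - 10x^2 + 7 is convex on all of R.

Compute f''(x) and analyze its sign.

f(x) = -5x^4 - 10x^2 + 7
f'(x) = -20x^3 + -20x
f''(x) = -60x^2 + -20
f''(x) = -60x^2 + -20 <= -20 < 0 for all x
Therefore, f is concave on R.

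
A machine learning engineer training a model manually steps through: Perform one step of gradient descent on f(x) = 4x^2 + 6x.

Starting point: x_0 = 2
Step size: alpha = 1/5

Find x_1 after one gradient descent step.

f(x) = 4x^2 + 6x
f'(x) = 8x + 6
f'(2) = 8*2 + (6) = 22
x_1 = x_0 - alpha * f'(x_0) = 2 - 1/5 * 22 = -12/5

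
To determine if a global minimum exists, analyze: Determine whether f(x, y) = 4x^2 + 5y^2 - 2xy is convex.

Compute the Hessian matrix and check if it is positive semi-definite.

f(x,y) = 4x^2 + 5y^2 - 2xy
Hessian H = [[8, -2], [-2, 10]]
trace(H) = 18, det(H) = 76
Eigenvalues: (18 +/- sqrt(20)) / 2 = 11.24, 6.764
Since both eigenvalues > 0, f is convex.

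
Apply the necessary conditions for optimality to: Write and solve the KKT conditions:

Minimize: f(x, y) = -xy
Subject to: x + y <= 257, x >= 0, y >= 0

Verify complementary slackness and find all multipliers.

Problem: min -xy s.t. x + y <= 257 (multiplier lambda), x >= 0 (mu_x), y >= 0 (mu_y)
KKT stationarity: -y + lambda - mu_x = 0, -x + lambda - mu_y = 0, with lambda, mu_x, mu_y >= 0
Complementary slackness: lambda*(x + y - 257) = 0, mu_x*x = 0, mu_y*y = 0
If lambda = 0: y = -mu_x <= 0 and x = -mu_y <= 0 force x = y = 0 with f = 0; but x = y = 257/2 is feasible with f = -66049/4 < 0, so this is not the minimum. Hence lambda > 0 and x + y = 257.
Try x > 0, y > 0 (so mu_x = mu_y = 0): y = lambda, x = lambda => x = y = lambda
x + y = 257 => 2*lambda = 257 => lambda = 257/2
x* = y* = 257/2 > 0, consistent with mu_x = mu_y = 0.
(Any feasible point with x = 0 or y = 0 has f = 0 > -66049/4, so the minimum is not on those boundaries.)
min(-xy) = -66049/4 (i.e. max xy = 66049/4)
Multipliers: lambda = 257/2, mu_x = 0, mu_y = 0
Complementary slackness: lambda*(x + y - 257) = 257/2*(257/2 + 257/2 - 257) = 0, mu_x*x = 0*257/2 = 0, mu_y*y = 0*257/2 = 0. Satisfied.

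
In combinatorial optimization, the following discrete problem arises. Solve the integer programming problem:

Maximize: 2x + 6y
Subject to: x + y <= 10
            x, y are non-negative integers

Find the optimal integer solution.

Objective: 2x + 6y, constraint: x + y <= 10
Coefficient of y is 6 > coefficient of x is 2, so allocate the entire budget to y.
Optimal: x = 0, y = 10, value = 60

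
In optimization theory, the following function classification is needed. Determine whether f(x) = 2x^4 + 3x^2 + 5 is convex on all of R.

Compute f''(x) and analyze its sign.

f(x) = 2x^4 + 3x^2 + 5
f'(x) = 8x^3 + 6x
f''(x) = 24x^2 + 6
f''(x) = 24x^2 + 6 >= 6 > 0 for all x
Therefore, f is convex on R.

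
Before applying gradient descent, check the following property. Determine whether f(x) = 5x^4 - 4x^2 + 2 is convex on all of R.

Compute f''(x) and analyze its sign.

f(x) = 5x^4 - 4x^2 + 2
f'(x) = 20x^3 + -8x
f''(x) = 60x^2 + -8
f''(0) = -8 < 0, so not convex near x = 0
Therefore, f is not globally convex on R.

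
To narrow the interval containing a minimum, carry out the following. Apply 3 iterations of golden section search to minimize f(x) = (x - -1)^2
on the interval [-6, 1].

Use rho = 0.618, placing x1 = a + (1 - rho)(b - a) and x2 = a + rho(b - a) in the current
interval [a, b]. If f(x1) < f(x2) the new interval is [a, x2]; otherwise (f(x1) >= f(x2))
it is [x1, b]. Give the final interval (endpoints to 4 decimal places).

Golden section search for min of f(x) = (x - -1)^2 on [-6, 1].
Each step: x1 = a + (1 - rho)(b - a), x2 = a + rho(b - a); if f(x1) < f(x2) keep [a, x2], otherwise keep [x1, b].
Step 1: [-6.0000, 1.0000], x1=-3.3260 (f=5.4103), x2=-1.6740 (f=0.4543); f(x1) > f(x2) => keep [-3.3260, 1.0000]
Step 2: [-3.3260, 1.0000], x1=-1.6735 (f=0.4536), x2=-0.6525 (f=0.1207); f(x1) > f(x2) => keep [-1.6735, 1.0000]
Step 3: [-1.6735, 1.0000], x1=-0.6522 (f=0.1210), x2=-0.0213 (f=0.9579); f(x1) < f(x2) => keep [-1.6735, -0.0213]
Final interval: [-1.6735, -0.0213]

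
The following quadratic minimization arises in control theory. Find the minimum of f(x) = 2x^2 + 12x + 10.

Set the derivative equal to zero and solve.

f(x) = 2x^2 + 12x + 10
f'(x) = 4x + (12) = 0
x = -12/4 = -3
f(-3) = -8
Since f''(x) = 4 > 0, this is a minimum.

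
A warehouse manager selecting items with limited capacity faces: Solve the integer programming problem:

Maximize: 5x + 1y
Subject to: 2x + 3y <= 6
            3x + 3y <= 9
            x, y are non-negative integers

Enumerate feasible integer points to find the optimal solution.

Constraint 1: 2x + 3y <= 6
Constraint 2: 3x + 3y <= 9
Feasible x range (need y >= 0): 0 <= x <= min(6/2, 9/3) => x in {0, ..., 3}.
Enumerate feasible integer points row by row (the coefficient of y is 1 > 0, so for each x the largest feasible y gives the best value):
  x = 0: y <= min((6 - 2*0)/3, (9 - 3*0)/3) => y in {0, ..., 2}; best 5*0 + 1*2 = 2
  x = 1: y <= min((6 - 2*1)/3, (9 - 3*1)/3) => y in {0, ..., 1}; best 5*1 + 1*1 = 6
  x = 2: y <= min((6 - 2*2)/3, (9 - 3*2)/3) => y in {0}; best 5*2 + 1*0 = 10
  x = 3: y <= min((6 - 2*3)/3, (9 - 3*3)/3) => y in {0}; best 5*3 + 1*0 = 15
The maximum 5x + 1y = 15 is achieved at x = 3, y = 0.
Check: 2*3 + 3*0 = 6 <= 6 and 3*3 + 3*0 = 9 <= 9.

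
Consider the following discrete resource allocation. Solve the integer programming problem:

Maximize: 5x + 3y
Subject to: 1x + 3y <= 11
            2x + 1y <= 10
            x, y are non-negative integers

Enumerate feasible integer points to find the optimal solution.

Constraint 1: 1x + 3y <= 11
Constraint 2: 2x + 1y <= 10
Feasible x range (need y >= 0): 0 <= x <= min(11/1, 10/2) => x in {0, ..., 5}.
Enumerate feasible integer points row by row (the coefficient of y is 3 > 0, so for each x the largest feasible y gives the best value):
  x = 0: y <= min((11 - 1*0)/3, (10 - 2*0)/1) => y in {0, ..., 3}; best 5*0 + 3*3 = 9
  x = 1: y <= min((11 - 1*1)/3, (10 - 2*1)/1) => y in {0, ..., 3}; best 5*1 + 3*3 = 14
  x = 2: y <= min((11 - 1*2)/3, (10 - 2*2)/1) => y in {0, ..., 3}; best 5*2 + 3*3 = 19
  x = 3: y <= min((11 - 1*3)/3, (10 - 2*3)/1) => y in {0, ..., 2}; best 5*3 + 3*2 = 21
  x = 4: y <= min((11 - 1*4)/3, (10 - 2*4)/1) => y in {0, ..., 2}; best 5*4 + 3*2 = 26
  x = 5: y <= min((11 - 1*5)/3, (10 - 2*5)/1) => y in {0}; best 5*5 + 3*0 = 25
The maximum 5x + 3y = 26 is achieved at x = 4, y = 2.
Check: 1*4 + 3*2 = 10 <= 11 and 2*4 + 1*2 = 10 <= 10.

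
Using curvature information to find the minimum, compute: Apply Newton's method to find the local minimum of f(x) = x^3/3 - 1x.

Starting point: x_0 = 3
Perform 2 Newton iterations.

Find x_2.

f(x) = x^3/3 - 1x
f'(x) = x^2 - 1, f''(x) = 2x
Newton update: x_{n+1} = x_n - (x_n^2 - 1)/(2*x_n)
Step 1: x_0 = 3, f'=8, f''=6, x_1 = 5/3
Step 2: x_1 = 5/3, f'=16/9, f''=10/3, x_2 = 17/15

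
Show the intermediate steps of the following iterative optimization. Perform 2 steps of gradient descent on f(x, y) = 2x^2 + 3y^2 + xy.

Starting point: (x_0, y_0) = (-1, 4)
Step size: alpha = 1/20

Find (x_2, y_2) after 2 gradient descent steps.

f(x,y) = 2x^2 + 3y^2 + xy
grad_x = 4x + 1y, grad_y = 6y + 1x
Step 1: grad = (0, 23), (-1, 57/20)
Step 2: grad = (-23/20, 161/10), (-377/400, 409/200)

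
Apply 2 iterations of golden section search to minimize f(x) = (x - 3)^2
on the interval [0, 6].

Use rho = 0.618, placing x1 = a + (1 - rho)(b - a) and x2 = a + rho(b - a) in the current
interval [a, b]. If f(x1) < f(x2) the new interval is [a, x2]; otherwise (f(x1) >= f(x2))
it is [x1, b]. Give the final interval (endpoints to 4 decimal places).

Golden section search for min of f(x) = (x - 3)^2 on [0, 6].
Each step: x1 = a + (1 - rho)(b - a), x2 = a + rho(b - a); if f(x1) < f(x2) keep [a, x2], otherwise keep [x1, b].
Step 1: [0.0000, 6.0000], x1=2.2920 (f=0.5013), x2=3.7080 (f=0.5013); f(x1) = f(x2) (tie, not '<') => keep [2.2920, 6.0000]
Step 2: [2.2920, 6.0000], x1=3.7085 (f=0.5019), x2=4.5835 (f=2.5076); f(x1) < f(x2) => keep [2.2920, 4.5835]
Final interval: [2.2920, 4.5835]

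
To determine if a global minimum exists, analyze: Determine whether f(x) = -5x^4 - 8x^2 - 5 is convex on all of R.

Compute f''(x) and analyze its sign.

f(x) = -5x^4 - 8x^2 - 5
f'(x) = -20x^3 + -16x
f''(x) = -60x^2 + -16
f''(x) = -60x^2 + -16 <= -16 < 0 for all x
Therefore, f is concave on R.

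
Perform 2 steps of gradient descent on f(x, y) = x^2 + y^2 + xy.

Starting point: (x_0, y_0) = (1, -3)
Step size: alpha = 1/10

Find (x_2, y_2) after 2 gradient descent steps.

f(x,y) = x^2 + y^2 + xy
grad_x = 2x + 1y, grad_y = 2y + 1x
Step 1: grad = (-1, -5), (11/10, -5/2)
Step 2: grad = (-3/10, -39/10), (113/100, -211/100)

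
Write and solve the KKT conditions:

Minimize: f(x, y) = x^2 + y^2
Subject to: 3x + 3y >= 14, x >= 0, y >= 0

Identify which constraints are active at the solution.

KKT conditions for min x^2 + y^2 s.t. 3x + 3y >= 14, x >= 0, y >= 0:
Stationarity: 2x = mu*3 + mu_x, 2y = mu*3 + mu_y, with mu, mu_x, mu_y >= 0
Complementary slackness: mu*(3x + 3y - 14) = 0, mu_x*x = 0, mu_y*y = 0
(0, 0) is infeasible (3*0 + 3*0 < 14), so if mu = 0 stationarity would force x = mu_x/2 >= 0, y = mu_y/2 >= 0 with mu_x*x = mu_y*y = 0, i.e. x = y = 0: contradiction. Hence mu > 0 and 3x + 3y = 14 is active.
Try x > 0, y > 0 (so mu_x = mu_y = 0): x = 3*mu/2, y = 3*mu/2
Substitute: 3*(3*mu/2) + 3*(3*mu/2) = 14
  mu*18/2 = 14 => mu = 14/9
x* = 7/3 > 0, y* = 7/3 > 0, consistent with mu_x = mu_y = 0.
f is convex and the constraints are linear, so this KKT point is the global minimum.
f* = 98/9
Active constraints: 3x + 3y >= 14 (holds with equality, mu = 14/9 > 0); x >= 0 and y >= 0 are inactive (mu_x = mu_y = 0).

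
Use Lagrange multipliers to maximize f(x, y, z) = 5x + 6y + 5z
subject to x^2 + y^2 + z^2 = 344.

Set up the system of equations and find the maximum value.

Lagrange conditions: 5 = 2*lambda*x, 6 = 2*lambda*y, 5 = 2*lambda*z
So x:5 = y:6 = z:5, i.e. x = 5t, y = 6t, z = 5t
Constraint: t^2*(5^2 + 6^2 + 5^2) = 344
  t^2 * 86 = 344  =>  t = sqrt(4)
Maximum = 5*5t + 6*6t + 5*5t = 86*sqrt(4) = 172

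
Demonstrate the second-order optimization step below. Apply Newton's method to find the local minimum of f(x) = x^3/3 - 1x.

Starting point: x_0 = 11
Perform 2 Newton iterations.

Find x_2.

f(x) = x^3/3 - 1x
f'(x) = x^2 - 1, f''(x) = 2x
Newton update: x_{n+1} = x_n - (x_n^2 - 1)/(2*x_n)
Step 1: x_0 = 11, f'=120, f''=22, x_1 = 61/11
Step 2: x_1 = 61/11, f'=3600/121, f''=122/11, x_2 = 1921/671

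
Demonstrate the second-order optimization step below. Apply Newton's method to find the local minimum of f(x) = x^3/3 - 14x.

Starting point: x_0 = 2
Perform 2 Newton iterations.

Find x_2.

f(x) = x^3/3 - 14x
f'(x) = x^2 - 14, f''(x) = 2x
Newton update: x_{n+1} = x_n - (x_n^2 - 14)/(2*x_n)
Step 1: x_0 = 2, f'=-10, f''=4, x_1 = 9/2
Step 2: x_1 = 9/2, f'=25/4, f''=9, x_2 = 137/36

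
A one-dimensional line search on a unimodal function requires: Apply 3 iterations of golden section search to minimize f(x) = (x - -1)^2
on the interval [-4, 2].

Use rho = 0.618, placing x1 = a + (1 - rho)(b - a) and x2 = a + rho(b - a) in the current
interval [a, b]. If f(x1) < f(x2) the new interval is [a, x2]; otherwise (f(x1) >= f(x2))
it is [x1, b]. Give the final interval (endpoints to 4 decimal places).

Golden section search for min of f(x) = (x - -1)^2 on [-4, 2].
Each step: x1 = a + (1 - rho)(b - a), x2 = a + rho(b - a); if f(x1) < f(x2) keep [a, x2], otherwise keep [x1, b].
Step 1: [-4.0000, 2.0000], x1=-1.7080 (f=0.5013), x2=-0.2920 (f=0.5013); f(x1) = f(x2) (tie, not '<') => keep [-1.7080, 2.0000]
Step 2: [-1.7080, 2.0000], x1=-0.2915 (f=0.5019), x2=0.5835 (f=2.5076); f(x1) < f(x2) => keep [-1.7080, 0.5835]
Step 3: [-1.7080, 0.5835], x1=-0.8326 (f=0.0280), x2=-0.2918 (f=0.5015); f(x1) < f(x2) => keep [-1.7080, -0.2918]
Final interval: [-1.7080, -0.2918]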